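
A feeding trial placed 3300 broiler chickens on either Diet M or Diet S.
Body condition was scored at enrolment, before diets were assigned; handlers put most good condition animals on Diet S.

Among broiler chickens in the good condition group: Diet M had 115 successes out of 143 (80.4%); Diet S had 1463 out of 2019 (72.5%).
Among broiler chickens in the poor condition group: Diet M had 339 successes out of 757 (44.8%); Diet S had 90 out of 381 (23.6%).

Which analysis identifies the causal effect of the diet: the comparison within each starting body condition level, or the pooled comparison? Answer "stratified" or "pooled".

stratified

Here starting body condition is a common cause — it drives both which diet a case falls under and the outcome. The crude comparison mixes populations; the stratum-specific rates are the causally relevant ones.
Within each level — good condition: 80.4% vs 72.5%; poor condition: 44.8% vs 23.6% — Diet M is higher every time.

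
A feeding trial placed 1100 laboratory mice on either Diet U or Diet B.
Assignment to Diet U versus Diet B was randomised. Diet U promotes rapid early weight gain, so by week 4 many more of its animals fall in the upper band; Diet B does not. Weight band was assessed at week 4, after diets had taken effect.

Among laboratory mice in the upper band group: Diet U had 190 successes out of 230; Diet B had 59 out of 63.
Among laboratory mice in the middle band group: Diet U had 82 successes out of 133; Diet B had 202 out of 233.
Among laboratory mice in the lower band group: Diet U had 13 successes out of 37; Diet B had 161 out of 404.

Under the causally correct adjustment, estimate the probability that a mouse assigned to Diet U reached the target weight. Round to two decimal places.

0.71

The stratified and pooled comparisons disagree (Diet B wins within each week-4 weight band; Diet U wins overall), so the answer turns on the causal role of week-4 weight band.
The distribution of week-4 weight band is itself part of what the diet does — it is an intermediate outcome. Holding it fixed would remove that part of the effect; the total effect is the pooled difference.
So P(outcome | do(Diet U)) is just the pooled rate for Diet U: 285/400 = 0.713.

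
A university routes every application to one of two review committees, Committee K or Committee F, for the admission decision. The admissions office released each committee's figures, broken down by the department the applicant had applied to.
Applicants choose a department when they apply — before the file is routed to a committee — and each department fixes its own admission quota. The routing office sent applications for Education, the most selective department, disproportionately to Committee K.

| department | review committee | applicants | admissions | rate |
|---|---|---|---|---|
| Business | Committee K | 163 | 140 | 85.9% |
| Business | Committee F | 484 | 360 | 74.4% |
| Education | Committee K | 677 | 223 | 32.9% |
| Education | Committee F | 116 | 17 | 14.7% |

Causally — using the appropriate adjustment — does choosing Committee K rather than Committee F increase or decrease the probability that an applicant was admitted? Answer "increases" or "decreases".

Here department is a common cause — it drives both which review committee a case falls under and the outcome. The crude comparison mixes populations; the stratum-specific rates are the causally relevant ones.
Within each level — Business: 85.9% vs 74.4%; Education: 32.9% vs 14.7% — Committee K is higher every time.

increases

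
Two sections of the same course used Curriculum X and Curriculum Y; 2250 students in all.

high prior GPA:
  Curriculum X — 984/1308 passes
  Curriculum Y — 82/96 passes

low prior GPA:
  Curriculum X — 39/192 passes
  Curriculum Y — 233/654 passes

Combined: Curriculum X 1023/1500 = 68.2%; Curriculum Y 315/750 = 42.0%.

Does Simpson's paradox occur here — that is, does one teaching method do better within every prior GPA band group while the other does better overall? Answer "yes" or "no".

Within each prior GPA band level (high prior GPA 75.2% vs 85.4%; low prior GPA 20.3% vs 35.6%), Curriculum Y has the higher rate every time. Pooled: 68.2% vs 42.0% — Curriculum X has the higher rate overall. The two comparisons disagree.

yes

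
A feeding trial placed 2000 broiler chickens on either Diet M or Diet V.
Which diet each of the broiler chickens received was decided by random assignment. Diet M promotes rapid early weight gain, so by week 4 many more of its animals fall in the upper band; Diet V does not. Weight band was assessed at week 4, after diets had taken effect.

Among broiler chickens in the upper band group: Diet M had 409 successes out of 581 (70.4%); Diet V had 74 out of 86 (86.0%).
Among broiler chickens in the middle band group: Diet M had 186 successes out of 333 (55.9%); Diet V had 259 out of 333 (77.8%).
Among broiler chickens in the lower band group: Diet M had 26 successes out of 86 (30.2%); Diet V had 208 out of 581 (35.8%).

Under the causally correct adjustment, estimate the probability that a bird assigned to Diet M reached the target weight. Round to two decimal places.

Week-4 weight band here is a post-treatment variable shaped by the diet; conditioning on it would introduce bias rather than remove it. The overall comparison is the causal one.
So P(outcome | do(Diet M)) is just the pooled rate for Diet M: 621/1000 = 0.621.

0.62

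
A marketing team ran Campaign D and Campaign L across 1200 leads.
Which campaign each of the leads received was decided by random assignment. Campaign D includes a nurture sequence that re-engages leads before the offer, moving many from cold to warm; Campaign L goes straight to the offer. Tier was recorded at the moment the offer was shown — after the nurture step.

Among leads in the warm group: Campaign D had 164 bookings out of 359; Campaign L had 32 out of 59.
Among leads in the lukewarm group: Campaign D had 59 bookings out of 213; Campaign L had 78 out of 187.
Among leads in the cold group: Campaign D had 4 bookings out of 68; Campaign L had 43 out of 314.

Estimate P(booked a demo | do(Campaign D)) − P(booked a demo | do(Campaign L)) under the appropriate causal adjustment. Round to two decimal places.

The stratified and pooled comparisons disagree (Campaign L wins within each engagement tier; Campaign D wins overall), so the answer turns on the causal role of engagement tier.
Stratifying would compare campaigns among leads the campaigns themselves sorted into engagement tier groups — a form of selection on an intermediate. The unconditioned pooled rates give the total causal effect.
The causal difference is the pooled difference: 0.355 − 0.273 = +0.081.

+0.08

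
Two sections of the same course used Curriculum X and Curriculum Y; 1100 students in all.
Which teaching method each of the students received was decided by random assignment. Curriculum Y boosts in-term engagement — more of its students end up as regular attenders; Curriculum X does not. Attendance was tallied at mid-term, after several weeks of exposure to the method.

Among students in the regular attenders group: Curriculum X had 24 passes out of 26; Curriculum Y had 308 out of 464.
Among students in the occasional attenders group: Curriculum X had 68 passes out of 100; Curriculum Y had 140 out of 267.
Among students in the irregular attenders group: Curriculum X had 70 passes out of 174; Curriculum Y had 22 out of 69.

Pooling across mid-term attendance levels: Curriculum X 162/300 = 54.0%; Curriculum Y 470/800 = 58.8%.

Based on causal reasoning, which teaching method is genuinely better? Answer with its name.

Curriculum Y

Mid-term attendance is recorded after the teaching method and is itself shifted by it — it sits on the causal path from teaching method to outcome. Conditioning on a mediator would strip out part of the effect we want; the pooled comparison gives the total causal effect.
Pooled: Curriculum X 54.0% vs Curriculum Y 58.8%; Curriculum Y is higher overall.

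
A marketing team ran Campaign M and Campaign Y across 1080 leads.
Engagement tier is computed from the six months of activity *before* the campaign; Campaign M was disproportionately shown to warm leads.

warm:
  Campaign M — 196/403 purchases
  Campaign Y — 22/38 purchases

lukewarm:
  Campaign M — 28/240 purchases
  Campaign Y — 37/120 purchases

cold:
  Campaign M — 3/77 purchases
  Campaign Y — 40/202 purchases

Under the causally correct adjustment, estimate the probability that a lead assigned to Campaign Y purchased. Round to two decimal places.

0.39

Campaign Y is higher inside every engagement tier stratum but Campaign M is higher in aggregate. Whether to stratify depends on how engagement tier relates to the campaign.
Nothing the campaign does changes engagement tier; the imbalance is an allocation artefact. With engagement tier also predicting the outcome, the pooled figure is confounded, and the within-stratum comparison is the causal one.
Standardising Campaign Y to the population engagement tier mix: 0.408·22/38 + 0.333·37/120 + 0.258·40/202 = 0.390.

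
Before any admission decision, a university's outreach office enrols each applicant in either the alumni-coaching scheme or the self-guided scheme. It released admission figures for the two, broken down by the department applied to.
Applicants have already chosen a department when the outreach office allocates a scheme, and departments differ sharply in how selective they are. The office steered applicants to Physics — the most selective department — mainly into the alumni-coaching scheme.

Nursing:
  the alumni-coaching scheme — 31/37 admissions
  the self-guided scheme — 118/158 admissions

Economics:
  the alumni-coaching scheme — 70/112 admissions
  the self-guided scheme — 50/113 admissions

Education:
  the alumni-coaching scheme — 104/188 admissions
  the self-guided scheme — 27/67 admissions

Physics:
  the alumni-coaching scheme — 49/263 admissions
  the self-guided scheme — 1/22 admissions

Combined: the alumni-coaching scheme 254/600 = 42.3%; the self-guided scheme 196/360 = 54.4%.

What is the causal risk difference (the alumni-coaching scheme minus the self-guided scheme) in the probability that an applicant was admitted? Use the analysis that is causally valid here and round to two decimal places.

+0.14

Here department is a common cause — it drives both which outreach scheme a case falls under and the outcome. The crude comparison mixes populations; the stratum-specific rates are the causally relevant ones.
Adjusting over the population distribution of department: 0.203·(0.838−0.747) + 0.234·(0.625−0.442) + 0.266·(0.553−0.403) + 0.297·(0.186−0.045) = +0.143.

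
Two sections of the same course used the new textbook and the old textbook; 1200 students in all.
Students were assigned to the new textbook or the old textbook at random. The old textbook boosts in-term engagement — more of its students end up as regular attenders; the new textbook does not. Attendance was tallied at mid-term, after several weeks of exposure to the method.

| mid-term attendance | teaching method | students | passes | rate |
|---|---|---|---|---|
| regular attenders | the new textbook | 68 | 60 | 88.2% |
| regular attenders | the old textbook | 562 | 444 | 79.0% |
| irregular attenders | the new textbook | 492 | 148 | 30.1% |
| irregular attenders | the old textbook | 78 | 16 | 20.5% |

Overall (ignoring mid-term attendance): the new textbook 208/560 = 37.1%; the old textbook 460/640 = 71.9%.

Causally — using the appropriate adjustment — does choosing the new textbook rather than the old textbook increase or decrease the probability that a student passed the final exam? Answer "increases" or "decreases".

Mid-term attendance lies on the pathway teaching method → mid-term attendance → outcome, so adjusting for it blocks the indirect effect. For the total causal effect of teaching method, use the unadjusted pooled rates.
Pooled: the new textbook 37.1% vs the old textbook 71.9%; the old textbook is higher overall.

decreases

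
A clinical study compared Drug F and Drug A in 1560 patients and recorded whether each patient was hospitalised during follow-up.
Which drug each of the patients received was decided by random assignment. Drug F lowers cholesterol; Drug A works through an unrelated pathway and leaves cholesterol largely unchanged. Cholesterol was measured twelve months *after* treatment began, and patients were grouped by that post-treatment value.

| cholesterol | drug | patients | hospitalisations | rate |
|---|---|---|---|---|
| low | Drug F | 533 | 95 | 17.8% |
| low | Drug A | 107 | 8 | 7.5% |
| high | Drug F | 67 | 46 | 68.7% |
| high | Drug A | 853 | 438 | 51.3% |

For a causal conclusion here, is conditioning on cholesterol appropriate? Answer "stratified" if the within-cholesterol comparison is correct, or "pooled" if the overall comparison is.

Within every cholesterol level Drug A has the lower rate, yet pooled Drug F does — Simpson's reversal.
Cholesterol is downstream of the drug. One should not condition on a consequence of treatment, so the overall rates are the right comparison.
Pooled: Drug F 23.5% vs Drug A 46.5%; Drug F is lower overall.

pooled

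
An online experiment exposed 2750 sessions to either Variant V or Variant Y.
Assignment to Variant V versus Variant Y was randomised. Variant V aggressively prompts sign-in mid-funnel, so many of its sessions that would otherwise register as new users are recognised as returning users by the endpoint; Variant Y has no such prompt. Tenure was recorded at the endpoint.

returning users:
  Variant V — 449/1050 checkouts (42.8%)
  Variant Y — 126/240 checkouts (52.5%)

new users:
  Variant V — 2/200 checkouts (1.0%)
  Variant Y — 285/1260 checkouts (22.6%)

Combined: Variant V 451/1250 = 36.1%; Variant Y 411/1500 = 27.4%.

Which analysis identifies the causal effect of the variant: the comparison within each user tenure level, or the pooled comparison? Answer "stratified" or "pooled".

pooled

Within every user tenure level Variant Y has the higher rate, yet pooled Variant V does — Simpson's reversal.
User tenure is recorded after the variant and is itself shifted by it — it sits on the causal path from variant to outcome. Conditioning on a mediator would strip out part of the effect we want; the pooled comparison gives the total causal effect.
Pooled: Variant V 36.1% vs Variant Y 27.4%; Variant V is higher overall.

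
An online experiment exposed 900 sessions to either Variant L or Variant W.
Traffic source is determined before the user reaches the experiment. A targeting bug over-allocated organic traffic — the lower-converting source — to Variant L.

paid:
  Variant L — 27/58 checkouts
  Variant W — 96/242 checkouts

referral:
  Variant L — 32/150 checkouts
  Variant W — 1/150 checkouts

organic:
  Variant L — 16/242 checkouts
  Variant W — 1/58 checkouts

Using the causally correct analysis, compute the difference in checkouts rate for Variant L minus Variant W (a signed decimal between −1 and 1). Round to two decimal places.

The traffic source-specific comparison favours Variant L throughout, but the pooled figures favour Variant W. The question is whether to condition on traffic source.
Traffic source is set before the variant has any effect — it is not caused by the variant — and it independently drives the outcome. That makes it a confounder, so the causal comparison is within traffic source levels.
Adjusting over the population distribution of traffic source: 0.333·(0.466−0.397) + 0.333·(0.213−0.007) + 0.333·(0.066−0.017) = +0.108.

+0.11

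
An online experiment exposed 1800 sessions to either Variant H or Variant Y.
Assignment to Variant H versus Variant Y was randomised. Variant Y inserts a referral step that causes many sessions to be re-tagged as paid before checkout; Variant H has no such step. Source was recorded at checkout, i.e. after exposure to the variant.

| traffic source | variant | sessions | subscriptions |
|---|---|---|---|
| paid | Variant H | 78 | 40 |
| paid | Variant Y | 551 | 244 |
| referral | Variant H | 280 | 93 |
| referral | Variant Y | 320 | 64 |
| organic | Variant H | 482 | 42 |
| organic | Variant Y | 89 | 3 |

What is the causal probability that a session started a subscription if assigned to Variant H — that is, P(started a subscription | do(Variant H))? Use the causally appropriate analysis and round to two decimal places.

Traffic source lies on the pathway variant → traffic source → outcome, so adjusting for it blocks the indirect effect. For the total causal effect of variant, use the unadjusted pooled rates.
So P(outcome | do(Variant H)) is just the pooled rate for Variant H: 175/840 = 0.208.

0.21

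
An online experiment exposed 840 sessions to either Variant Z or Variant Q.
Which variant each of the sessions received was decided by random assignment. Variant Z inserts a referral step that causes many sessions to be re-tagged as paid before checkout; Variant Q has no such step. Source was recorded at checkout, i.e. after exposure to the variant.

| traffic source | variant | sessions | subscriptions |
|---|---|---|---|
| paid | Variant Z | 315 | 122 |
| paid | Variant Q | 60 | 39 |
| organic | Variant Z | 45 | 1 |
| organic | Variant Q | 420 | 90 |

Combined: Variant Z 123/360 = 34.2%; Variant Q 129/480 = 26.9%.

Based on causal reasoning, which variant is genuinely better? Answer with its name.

Variant Z

The stratified and pooled comparisons disagree (Variant Q wins within each traffic source; Variant Z wins overall), so the answer turns on the causal role of traffic source.
Stratifying would compare variants among sessions the variants themselves sorted into traffic source groups — a form of selection on an intermediate. The unconditioned pooled rates give the total causal effect.
Pooled: Variant Z 34.2% vs Variant Q 26.9%; Variant Z is higher overall.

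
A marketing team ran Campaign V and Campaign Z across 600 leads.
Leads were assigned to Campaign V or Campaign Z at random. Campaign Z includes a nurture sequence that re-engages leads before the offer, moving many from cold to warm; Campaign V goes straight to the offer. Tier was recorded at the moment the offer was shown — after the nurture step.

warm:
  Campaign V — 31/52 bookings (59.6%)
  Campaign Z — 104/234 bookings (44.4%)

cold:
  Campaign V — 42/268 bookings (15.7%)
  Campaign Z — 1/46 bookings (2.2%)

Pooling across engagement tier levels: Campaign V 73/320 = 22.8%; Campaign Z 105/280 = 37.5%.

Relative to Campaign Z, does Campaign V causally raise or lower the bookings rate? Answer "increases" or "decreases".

decreases

Within every engagement tier level Campaign V has the higher rate, yet pooled Campaign Z does — Simpson's reversal.
Engagement tier is downstream of the campaign. One should not condition on a consequence of treatment, so the overall rates are the right comparison.
Pooled: Campaign V 22.8% vs Campaign Z 37.5%; Campaign Z is higher overall.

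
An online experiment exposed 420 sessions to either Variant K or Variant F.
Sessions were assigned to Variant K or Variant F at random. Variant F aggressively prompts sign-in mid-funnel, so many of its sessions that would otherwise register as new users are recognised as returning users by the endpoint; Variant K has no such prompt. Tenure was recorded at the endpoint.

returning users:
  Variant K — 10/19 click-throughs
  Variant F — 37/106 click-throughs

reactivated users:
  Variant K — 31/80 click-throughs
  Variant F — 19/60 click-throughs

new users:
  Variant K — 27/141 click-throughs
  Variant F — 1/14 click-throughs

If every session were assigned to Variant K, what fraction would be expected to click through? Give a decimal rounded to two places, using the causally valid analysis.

0.28

User tenure is downstream of the variant. One should not condition on a consequence of treatment, so the overall rates are the right comparison.
So P(outcome | do(Variant K)) is just the pooled rate for Variant K: 68/240 = 0.283.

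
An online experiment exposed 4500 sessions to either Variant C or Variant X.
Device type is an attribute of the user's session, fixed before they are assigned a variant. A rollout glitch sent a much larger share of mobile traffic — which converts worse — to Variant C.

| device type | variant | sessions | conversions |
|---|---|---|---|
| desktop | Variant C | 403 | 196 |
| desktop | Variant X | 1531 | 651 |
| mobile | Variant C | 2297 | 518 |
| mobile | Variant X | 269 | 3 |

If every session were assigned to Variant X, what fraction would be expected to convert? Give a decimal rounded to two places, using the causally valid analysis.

Device type satisfies the back-door criterion: it is not a descendant of the variant, and it blocks the spurious path from variant to outcome. Adjusting for it (i.e., using the within-device type rates) gives the causal effect.
Standardising Variant X to the population device type mix: 0.430·651/1531 + 0.570·3/269 = 0.189.

0.19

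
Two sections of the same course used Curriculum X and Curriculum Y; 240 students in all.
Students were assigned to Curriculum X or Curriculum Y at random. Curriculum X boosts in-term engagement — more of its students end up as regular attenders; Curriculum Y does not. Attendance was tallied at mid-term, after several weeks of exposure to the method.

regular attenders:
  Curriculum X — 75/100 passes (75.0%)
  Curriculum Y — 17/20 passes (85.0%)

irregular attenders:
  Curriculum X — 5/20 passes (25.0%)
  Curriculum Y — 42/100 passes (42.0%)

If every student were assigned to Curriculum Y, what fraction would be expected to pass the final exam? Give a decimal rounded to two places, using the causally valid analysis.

0.49

Curriculum Y is higher inside every mid-term attendance stratum but Curriculum X is higher in aggregate. Whether to stratify depends on how mid-term attendance relates to the teaching method.
Mid-term attendance lies on the pathway teaching method → mid-term attendance → outcome, so adjusting for it blocks the indirect effect. For the total causal effect of teaching method, use the unadjusted pooled rates.
So P(outcome | do(Curriculum Y)) is just the pooled rate for Curriculum Y: 59/120 = 0.492.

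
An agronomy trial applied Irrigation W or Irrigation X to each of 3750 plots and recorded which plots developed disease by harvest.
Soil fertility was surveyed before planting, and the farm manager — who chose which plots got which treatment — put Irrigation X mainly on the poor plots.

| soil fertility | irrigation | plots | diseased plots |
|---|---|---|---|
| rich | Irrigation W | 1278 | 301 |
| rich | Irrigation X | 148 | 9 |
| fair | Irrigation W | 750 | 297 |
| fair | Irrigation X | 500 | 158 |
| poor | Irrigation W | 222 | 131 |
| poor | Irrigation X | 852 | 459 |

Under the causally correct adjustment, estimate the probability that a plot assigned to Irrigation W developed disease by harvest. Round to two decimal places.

The imbalance in soil fertility arose from how plots were allocated, not from anything the irrigation did; and soil fertility independently affects the outcome. The pooled gap is confounded — condition on soil fertility.
Standardising Irrigation W to the population soil fertility mix: 0.380·301/1278 + 0.333·297/750 + 0.286·131/222 = 0.391.

0.39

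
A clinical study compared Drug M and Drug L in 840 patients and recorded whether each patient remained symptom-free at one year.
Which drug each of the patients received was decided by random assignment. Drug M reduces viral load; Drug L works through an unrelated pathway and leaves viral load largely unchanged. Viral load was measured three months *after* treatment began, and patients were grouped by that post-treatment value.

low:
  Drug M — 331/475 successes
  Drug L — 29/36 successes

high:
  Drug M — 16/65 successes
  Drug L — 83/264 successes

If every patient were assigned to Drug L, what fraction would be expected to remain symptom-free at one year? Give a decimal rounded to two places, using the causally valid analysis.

The distribution of viral load is itself part of what the drug does — it is an intermediate outcome. Holding it fixed would remove that part of the effect; the total effect is the pooled difference.
So P(outcome | do(Drug L)) is just the pooled rate for Drug L: 112/300 = 0.373.

0.37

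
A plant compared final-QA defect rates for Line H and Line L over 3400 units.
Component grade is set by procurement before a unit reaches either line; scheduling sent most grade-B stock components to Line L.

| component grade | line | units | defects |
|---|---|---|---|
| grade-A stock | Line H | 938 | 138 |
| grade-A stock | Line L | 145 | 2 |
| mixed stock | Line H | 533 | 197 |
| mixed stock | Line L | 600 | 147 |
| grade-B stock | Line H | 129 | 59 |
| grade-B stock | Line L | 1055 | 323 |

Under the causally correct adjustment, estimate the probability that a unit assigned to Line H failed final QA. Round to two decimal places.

0.33

Nothing the line does changes component grade; the imbalance is an allocation artefact. With component grade also predicting the outcome, the pooled figure is confounded, and the within-stratum comparison is the causal one.
Standardising Line H to the population component grade mix: 0.319·138/938 + 0.333·197/533 + 0.348·59/129 = 0.329.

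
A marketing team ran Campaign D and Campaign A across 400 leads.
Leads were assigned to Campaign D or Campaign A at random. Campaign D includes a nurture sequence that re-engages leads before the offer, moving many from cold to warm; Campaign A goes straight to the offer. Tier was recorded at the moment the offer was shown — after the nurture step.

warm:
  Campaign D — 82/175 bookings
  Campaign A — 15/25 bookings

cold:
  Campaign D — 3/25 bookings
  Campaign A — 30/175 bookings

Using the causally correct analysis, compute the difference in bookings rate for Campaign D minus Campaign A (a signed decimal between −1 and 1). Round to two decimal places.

+0.20

The engagement tier-specific comparison favours Campaign A throughout, but the pooled figures favour Campaign D. The question is whether to condition on engagement tier.
Engagement tier is downstream of the campaign. One should not condition on a consequence of treatment, so the overall rates are the right comparison.
The causal difference is the pooled difference: 0.425 − 0.225 = +0.200.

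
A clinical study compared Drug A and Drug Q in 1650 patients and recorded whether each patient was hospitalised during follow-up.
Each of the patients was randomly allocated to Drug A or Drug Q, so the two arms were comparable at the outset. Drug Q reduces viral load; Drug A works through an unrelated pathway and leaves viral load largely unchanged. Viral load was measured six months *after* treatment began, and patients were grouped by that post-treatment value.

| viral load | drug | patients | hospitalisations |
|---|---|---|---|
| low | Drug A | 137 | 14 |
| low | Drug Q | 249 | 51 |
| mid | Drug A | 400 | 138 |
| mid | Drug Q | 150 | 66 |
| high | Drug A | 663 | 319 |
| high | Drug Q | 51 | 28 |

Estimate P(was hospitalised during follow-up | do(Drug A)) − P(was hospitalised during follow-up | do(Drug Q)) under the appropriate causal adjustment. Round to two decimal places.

Within every viral load level Drug A has the lower rate, yet pooled Drug Q does — Simpson's reversal.
Because the drug influences viral load, viral load is a post-treatment mediator, not a confounder. Stratifying on it would bias the estimate; the causal effect is the crude pooled difference.
The causal difference is the pooled difference: 0.393 − 0.322 = +0.070.

+0.07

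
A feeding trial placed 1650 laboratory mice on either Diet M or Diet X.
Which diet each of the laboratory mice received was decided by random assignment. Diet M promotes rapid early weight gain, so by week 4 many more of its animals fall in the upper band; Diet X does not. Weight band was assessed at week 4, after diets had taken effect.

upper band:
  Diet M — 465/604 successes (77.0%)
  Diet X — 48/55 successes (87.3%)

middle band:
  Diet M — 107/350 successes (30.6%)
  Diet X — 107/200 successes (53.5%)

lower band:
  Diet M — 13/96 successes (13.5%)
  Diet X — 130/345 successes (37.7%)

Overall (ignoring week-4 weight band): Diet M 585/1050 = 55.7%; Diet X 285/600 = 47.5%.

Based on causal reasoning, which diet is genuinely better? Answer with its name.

Diet M

The stratified and pooled comparisons disagree (Diet X wins within each week-4 weight band; Diet M wins overall), so the answer turns on the causal role of week-4 weight band.
Week-4 weight band is recorded after the diet and is itself shifted by it — it sits on the causal path from diet to outcome. Conditioning on a mediator would strip out part of the effect we want; the pooled comparison gives the total causal effect.
Pooled: Diet M 55.7% vs Diet X 47.5%; Diet M is higher overall.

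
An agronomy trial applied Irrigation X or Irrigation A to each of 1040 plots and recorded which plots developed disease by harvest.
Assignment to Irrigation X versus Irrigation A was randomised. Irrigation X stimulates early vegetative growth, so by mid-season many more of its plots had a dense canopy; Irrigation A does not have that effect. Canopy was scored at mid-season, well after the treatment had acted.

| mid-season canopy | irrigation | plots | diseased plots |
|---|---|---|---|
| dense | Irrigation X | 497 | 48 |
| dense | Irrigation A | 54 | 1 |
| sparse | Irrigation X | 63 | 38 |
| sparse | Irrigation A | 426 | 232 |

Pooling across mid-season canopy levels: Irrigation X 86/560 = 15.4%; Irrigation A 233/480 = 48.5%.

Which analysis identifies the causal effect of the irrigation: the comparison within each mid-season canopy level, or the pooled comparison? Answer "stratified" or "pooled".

pooled

Irrigation A is lower inside every mid-season canopy stratum but Irrigation X is lower in aggregate. Whether to stratify depends on how mid-season canopy relates to the irrigation.
Mid-season canopy lies on the pathway irrigation → mid-season canopy → outcome, so adjusting for it blocks the indirect effect. For the total causal effect of irrigation, use the unadjusted pooled rates.
Pooled: Irrigation X 15.4% vs Irrigation A 48.5%; Irrigation X is lower overall.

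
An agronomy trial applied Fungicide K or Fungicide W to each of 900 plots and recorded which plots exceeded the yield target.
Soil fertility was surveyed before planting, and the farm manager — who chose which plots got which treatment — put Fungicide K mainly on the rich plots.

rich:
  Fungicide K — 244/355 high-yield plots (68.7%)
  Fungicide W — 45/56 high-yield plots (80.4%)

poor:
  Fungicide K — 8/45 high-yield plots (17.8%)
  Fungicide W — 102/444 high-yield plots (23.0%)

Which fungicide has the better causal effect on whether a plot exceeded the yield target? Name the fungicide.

Nothing the fungicide does changes soil fertility; the imbalance is an allocation artefact. With soil fertility also predicting the outcome, the pooled figure is confounded, and the within-stratum comparison is the causal one.
Within each level — rich: 68.7% vs 80.4%; poor: 17.8% vs 23.0% — Fungicide W is higher every time.

Fungicide W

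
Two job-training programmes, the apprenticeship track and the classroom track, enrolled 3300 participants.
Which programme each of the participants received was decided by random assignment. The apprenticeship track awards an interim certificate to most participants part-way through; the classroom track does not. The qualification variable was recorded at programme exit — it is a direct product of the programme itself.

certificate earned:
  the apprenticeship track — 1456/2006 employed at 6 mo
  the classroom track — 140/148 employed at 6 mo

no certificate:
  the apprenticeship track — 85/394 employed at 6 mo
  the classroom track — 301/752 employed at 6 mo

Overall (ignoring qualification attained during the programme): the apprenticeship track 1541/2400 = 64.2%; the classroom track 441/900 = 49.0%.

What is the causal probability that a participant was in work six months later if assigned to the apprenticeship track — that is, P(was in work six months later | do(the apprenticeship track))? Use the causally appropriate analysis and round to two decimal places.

0.64

Stratifying would compare programmes among participants the programmes themselves sorted into qualification attained during the programme groups — a form of selection on an intermediate. The unconditioned pooled rates give the total causal effect.
So P(outcome | do(the apprenticeship track)) is just the pooled rate for the apprenticeship track: 1541/2400 = 0.642.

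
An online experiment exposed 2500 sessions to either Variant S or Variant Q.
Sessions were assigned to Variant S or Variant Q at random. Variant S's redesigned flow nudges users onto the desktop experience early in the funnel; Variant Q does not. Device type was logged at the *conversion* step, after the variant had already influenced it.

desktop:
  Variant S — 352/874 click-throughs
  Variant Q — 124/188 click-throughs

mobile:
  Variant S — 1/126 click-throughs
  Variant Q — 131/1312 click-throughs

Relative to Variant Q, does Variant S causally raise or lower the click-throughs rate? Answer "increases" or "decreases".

increases

The distribution of device type is itself part of what the variant does — it is an intermediate outcome. Holding it fixed would remove that part of the effect; the total effect is the pooled difference.
Pooled: Variant S 35.3% vs Variant Q 17.0%; Variant S is higher overall.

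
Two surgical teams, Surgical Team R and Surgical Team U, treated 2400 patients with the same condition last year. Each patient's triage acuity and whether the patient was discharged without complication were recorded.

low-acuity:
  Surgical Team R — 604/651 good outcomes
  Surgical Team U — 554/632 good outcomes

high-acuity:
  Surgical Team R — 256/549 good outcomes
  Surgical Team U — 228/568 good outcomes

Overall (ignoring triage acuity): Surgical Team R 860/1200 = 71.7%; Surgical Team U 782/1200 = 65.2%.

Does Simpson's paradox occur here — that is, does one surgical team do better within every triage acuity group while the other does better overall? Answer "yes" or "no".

no

Within each triage acuity level (low-acuity 92.8% vs 87.7%; high-acuity 46.6% vs 40.1%), Surgical Team R has the higher rate every time. Pooled: 71.7% vs 65.2% — Surgical Team R has the higher rate overall. They agree.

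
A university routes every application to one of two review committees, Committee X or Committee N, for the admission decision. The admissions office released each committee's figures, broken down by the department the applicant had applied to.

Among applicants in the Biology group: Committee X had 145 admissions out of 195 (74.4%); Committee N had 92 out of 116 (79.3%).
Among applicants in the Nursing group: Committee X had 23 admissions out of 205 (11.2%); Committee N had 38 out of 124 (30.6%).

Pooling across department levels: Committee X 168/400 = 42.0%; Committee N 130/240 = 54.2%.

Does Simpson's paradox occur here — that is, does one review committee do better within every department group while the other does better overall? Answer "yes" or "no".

Within each department level (Biology 74.4% vs 79.3%; Nursing 11.2% vs 30.6%), Committee N has the higher rate every time. Pooled: 42.0% vs 54.2% — Committee N has the higher rate overall. They agree.

no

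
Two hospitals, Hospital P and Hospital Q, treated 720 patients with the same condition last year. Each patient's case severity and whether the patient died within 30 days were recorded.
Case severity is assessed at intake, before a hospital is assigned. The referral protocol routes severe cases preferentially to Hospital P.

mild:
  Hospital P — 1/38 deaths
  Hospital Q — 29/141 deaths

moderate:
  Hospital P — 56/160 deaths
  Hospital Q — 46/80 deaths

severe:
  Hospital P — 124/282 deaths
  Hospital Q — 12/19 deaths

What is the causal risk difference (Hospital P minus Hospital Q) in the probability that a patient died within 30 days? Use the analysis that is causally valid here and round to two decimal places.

-0.20

Case severity satisfies the back-door criterion: it is not a descendant of the hospital, and it blocks the spurious path from hospital to outcome. Adjusting for it (i.e., using the within-case severity rates) gives the causal effect.
Adjusting over the population distribution of case severity: 0.249·(0.026−0.206) + 0.333·(0.350−0.575) + 0.418·(0.440−0.632) = -0.200.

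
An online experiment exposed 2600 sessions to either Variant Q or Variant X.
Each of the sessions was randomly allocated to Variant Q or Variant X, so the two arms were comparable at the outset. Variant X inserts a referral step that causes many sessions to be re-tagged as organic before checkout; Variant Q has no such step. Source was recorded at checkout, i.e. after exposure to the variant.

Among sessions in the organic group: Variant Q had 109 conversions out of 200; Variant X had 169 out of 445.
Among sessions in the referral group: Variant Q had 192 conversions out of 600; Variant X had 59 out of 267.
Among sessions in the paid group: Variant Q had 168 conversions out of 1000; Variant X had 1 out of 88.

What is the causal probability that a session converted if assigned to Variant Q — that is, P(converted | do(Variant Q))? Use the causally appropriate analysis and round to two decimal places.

0.26

Variant Q is higher inside every traffic source stratum but Variant X is higher in aggregate. Whether to stratify depends on how traffic source relates to the variant.
Traffic source lies on the pathway variant → traffic source → outcome, so adjusting for it blocks the indirect effect. For the total causal effect of variant, use the unadjusted pooled rates.
So P(outcome | do(Variant Q)) is just the pooled rate for Variant Q: 469/1800 = 0.261.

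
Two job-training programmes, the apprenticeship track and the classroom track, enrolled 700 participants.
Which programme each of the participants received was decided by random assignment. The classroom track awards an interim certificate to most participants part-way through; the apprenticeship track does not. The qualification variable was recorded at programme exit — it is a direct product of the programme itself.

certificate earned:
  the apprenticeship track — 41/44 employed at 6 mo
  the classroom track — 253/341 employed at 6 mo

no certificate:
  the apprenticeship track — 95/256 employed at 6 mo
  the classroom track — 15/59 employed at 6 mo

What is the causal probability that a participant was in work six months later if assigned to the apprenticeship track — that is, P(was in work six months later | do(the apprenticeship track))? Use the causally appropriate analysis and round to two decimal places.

0.45

The stratified and pooled comparisons disagree (the apprenticeship track wins within each qualification attained during the programme; the classroom track wins overall), so the answer turns on the causal role of qualification attained during the programme.
Qualification attained during the programme lies on the pathway programme → qualification attained during the programme → outcome, so adjusting for it blocks the indirect effect. For the total causal effect of programme, use the unadjusted pooled rates.
So P(outcome | do(the apprenticeship track)) is just the pooled rate for the apprenticeship track: 136/300 = 0.453.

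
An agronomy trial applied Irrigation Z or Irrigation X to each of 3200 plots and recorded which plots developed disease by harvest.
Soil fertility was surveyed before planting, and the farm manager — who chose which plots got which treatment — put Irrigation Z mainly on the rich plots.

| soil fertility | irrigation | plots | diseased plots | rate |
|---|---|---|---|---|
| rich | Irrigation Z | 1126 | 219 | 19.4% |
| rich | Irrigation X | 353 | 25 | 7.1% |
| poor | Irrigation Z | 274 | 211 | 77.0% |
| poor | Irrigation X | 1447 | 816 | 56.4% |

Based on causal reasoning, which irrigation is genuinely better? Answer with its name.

Irrigation X

The stratified and pooled comparisons disagree (Irrigation X wins within each soil fertility; Irrigation Z wins overall), so the answer turns on the causal role of soil fertility.
Nothing the irrigation does changes soil fertility; the imbalance is an allocation artefact. With soil fertility also predicting the outcome, the pooled figure is confounded, and the within-stratum comparison is the causal one.
Within each level — rich: 19.4% vs 7.1%; poor: 77.0% vs 56.4% — Irrigation X is lower every time.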